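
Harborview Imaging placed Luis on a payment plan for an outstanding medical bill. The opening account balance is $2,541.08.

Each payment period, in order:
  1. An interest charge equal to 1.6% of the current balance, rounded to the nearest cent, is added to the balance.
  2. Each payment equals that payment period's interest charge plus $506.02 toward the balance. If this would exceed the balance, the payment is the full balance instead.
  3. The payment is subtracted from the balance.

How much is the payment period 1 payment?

Payment period 1: $2,541.08 +$40.66 interest = $2,581.74; pay $546.68 → $2,035.06

$546.68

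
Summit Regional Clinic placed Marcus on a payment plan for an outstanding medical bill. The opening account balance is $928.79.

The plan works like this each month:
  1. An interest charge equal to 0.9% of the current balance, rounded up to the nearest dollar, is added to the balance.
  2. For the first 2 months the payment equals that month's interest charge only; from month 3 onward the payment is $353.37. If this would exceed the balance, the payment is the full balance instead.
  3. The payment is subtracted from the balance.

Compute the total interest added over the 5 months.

$36.00

Month 1: opening $928.79; interest $9.00 → $937.79; payment $9.00; balance $928.79
Month 2: opening $928.79; interest $9.00 → $937.79; payment $9.00; balance $928.79
Month 3: opening $928.79; interest $9.00 → $937.79; payment $353.37; balance $584.42
Month 4: opening $584.42; interest $6.00 → $590.42; payment $353.37; balance $237.05
Month 5: opening $237.05; interest $3.00 → $240.05; payment $240.05; balance $0.00
Total interest: $9.00 + $9.00 + $9.00 + $6.00 + $3.00 = $36.00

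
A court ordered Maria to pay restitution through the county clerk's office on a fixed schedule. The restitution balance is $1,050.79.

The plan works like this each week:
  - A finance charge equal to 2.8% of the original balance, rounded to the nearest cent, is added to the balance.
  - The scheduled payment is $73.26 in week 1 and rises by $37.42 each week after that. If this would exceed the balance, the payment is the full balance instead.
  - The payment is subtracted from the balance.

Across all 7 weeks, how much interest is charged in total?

Week 1: $1,050.79 +$29.42 interest = $1,080.21; pay $73.26 → $1,006.95
Week 2: $1,006.95 +$29.42 interest = $1,036.37; pay $110.68 → $925.69
Week 3: $925.69 +$29.42 interest = $955.11; pay $148.10 → $807.01
Week 4: $807.01 +$29.42 interest = $836.43; pay $185.52 → $650.91
Week 5: $650.91 +$29.42 interest = $680.33; pay $222.94 → $457.39
Week 6: $457.39 +$29.42 interest = $486.81; pay $260.36 → $226.45
Week 7: $226.45 +$29.42 interest = $255.87; pay $255.87 → $0.00
Total interest: $29.42 + $29.42 + $29.42 + $29.42 + $29.42 + $29.42 + $29.42 = $205.94

$205.94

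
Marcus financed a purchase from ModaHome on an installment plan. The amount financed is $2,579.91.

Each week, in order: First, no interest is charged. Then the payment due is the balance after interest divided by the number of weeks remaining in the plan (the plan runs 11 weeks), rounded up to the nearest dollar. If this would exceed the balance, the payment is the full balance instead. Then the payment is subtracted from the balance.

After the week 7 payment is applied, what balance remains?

Week 1: $2,579.91 − $235.00 → $2,344.91
Week 2: $2,344.91 − $235.00 → $2,109.91
Week 3: $2,109.91 − $235.00 → $1,874.91
Week 4: $1,874.91 − $235.00 → $1,639.91
Week 5: $1,639.91 − $235.00 → $1,404.91
Week 6: $1,404.91 − $235.00 → $1,169.91
Week 7: $1,169.91 − $234.00 → $935.91

$935.91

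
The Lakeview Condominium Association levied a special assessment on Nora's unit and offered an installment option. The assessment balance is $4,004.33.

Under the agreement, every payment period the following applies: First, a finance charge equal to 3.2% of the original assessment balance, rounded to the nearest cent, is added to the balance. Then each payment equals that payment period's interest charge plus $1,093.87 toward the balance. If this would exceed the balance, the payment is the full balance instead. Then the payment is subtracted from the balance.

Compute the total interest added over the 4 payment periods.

$512.56

Payment period 1: $4,004.33 +$128.14 interest = $4,132.47; pay $1,222.01 → $2,910.46
Payment period 2: $2,910.46 +$128.14 interest = $3,038.60; pay $1,222.01 → $1,816.59
Payment period 3: $1,816.59 +$128.14 interest = $1,944.73; pay $1,222.01 → $722.72
Payment period 4: $722.72 +$128.14 interest = $850.86; pay $850.86 → $0.00
Total interest: $128.14 + $128.14 + $128.14 + $128.14 = $512.56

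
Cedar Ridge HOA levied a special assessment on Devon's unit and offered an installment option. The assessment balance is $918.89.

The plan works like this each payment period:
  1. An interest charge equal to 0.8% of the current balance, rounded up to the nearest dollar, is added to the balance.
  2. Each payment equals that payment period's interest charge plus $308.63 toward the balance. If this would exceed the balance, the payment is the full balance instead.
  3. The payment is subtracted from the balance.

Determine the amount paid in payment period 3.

$304.63

Payment period 1: opening $918.89; interest $8.00 → $926.89; payment $316.63; balance $610.26
Payment period 2: opening $610.26; interest $5.00 → $615.26; payment $313.63; balance $301.63
Payment period 3: opening $301.63; interest $3.00 → $304.63; payment $304.63; balance $0.00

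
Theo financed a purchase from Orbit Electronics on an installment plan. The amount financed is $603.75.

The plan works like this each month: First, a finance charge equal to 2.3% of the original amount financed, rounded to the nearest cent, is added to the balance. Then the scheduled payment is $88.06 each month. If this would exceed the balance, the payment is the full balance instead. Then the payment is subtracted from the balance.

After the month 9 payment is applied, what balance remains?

$0.00

Month 1: $603.75 +$13.89 interest = $617.64; pay $88.06 → $529.58
Month 2: $529.58 +$13.89 interest = $543.47; pay $88.06 → $455.41
Month 3: $455.41 +$13.89 interest = $469.30; pay $88.06 → $381.24
Month 4: $381.24 +$13.89 interest = $395.13; pay $88.06 → $307.07
Month 5: $307.07 +$13.89 interest = $320.96; pay $88.06 → $232.90
Month 6: $232.90 +$13.89 interest = $246.79; pay $88.06 → $158.73
Month 7: $158.73 +$13.89 interest = $172.62; pay $88.06 → $84.56
Month 8: $84.56 +$13.89 interest = $98.45; pay $88.06 → $10.39
Month 9: $10.39 +$13.89 interest = $24.28; pay $24.28 → $0.00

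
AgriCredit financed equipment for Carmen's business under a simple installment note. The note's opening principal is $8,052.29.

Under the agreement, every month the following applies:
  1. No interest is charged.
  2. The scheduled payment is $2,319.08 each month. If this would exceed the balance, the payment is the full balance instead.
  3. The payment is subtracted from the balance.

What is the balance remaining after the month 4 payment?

Month 1: $8,052.29 − $2,319.08 → $5,733.21
Month 2: $5,733.21 − $2,319.08 → $3,414.13
Month 3: $3,414.13 − $2,319.08 → $1,095.05
Month 4: $1,095.05 − $1,095.05 → $0.00

$0.00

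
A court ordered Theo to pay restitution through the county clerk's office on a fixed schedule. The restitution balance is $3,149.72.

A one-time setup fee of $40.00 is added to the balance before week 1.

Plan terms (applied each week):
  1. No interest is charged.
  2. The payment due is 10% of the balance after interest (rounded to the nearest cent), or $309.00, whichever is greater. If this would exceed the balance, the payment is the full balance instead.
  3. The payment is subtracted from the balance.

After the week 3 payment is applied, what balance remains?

$2,252.75

Week 1: $3,189.72 − $318.97 → $2,870.75
Week 2: $2,870.75 − $309.00 → $2,561.75
Week 3: $2,561.75 − $309.00 → $2,252.75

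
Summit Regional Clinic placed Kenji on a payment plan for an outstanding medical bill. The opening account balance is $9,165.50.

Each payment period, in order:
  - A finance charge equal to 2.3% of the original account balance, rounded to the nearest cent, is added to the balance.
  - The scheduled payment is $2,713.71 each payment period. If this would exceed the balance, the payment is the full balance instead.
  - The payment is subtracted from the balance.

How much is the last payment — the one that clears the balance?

$1,867.61

Payment period 1: $9,165.50 +$210.81 interest = $9,376.31; pay $2,713.71 → $6,662.60
Payment period 2: $6,662.60 +$210.81 interest = $6,873.41; pay $2,713.71 → $4,159.70
Payment period 3: $4,159.70 +$210.81 interest = $4,370.51; pay $2,713.71 → $1,656.80
Payment period 4: $1,656.80 +$210.81 interest = $1,867.61; pay $1,867.61 → $0.00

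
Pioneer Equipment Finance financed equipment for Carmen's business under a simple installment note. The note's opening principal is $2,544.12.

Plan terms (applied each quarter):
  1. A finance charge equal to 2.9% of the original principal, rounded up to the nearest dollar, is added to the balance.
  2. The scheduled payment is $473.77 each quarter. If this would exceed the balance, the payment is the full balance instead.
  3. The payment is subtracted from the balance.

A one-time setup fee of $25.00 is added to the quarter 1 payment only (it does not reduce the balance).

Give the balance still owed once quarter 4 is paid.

# | Opening | Interest | Payment | Fee | End bal
1 | $2,544.12 | $74.00 | $473.77 | $25.00 | $2,144.35
2 | $2,144.35 | $74.00 | $473.77 | — | $1,744.58
3 | $1,744.58 | $74.00 | $473.77 | — | $1,344.81
4 | $1,344.81 | $74.00 | $473.77 | — | $945.04

$945.04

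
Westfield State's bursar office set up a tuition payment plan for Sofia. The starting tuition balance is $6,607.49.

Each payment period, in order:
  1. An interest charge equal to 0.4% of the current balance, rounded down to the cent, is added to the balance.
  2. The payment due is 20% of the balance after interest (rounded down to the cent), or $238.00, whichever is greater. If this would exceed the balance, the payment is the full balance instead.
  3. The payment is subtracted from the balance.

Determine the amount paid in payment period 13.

$206.01

Payment period 1: $6,607.49 +$26.42 interest = $6,633.91; pay $1,326.78 → $5,307.13
Payment period 2: $5,307.13 +$21.22 interest = $5,328.35; pay $1,065.67 → $4,262.68
Payment period 3: $4,262.68 +$17.05 interest = $4,279.73; pay $855.94 → $3,423.79
Payment period 4: $3,423.79 +$13.69 interest = $3,437.48; pay $687.49 → $2,749.99
Payment period 5: $2,749.99 +$10.99 interest = $2,760.98; pay $552.19 → $2,208.79
Payment period 6: $2,208.79 +$8.83 interest = $2,217.62; pay $443.52 → $1,774.10
Payment period 7: $1,774.10 +$7.09 interest = $1,781.19; pay $356.23 → $1,424.96
Payment period 8: $1,424.96 +$5.69 interest = $1,430.65; pay $286.13 → $1,144.52
Payment period 9: $1,144.52 +$4.57 interest = $1,149.09; pay $238.00 → $911.09
Payment period 10: $911.09 +$3.64 interest = $914.73; pay $238.00 → $676.73
Payment period 11: $676.73 +$2.70 interest = $679.43; pay $238.00 → $441.43
Payment period 12: $441.43 +$1.76 interest = $443.19; pay $238.00 → $205.19
Payment period 13: $205.19 +$0.82 interest = $206.01; pay $206.01 → $0.00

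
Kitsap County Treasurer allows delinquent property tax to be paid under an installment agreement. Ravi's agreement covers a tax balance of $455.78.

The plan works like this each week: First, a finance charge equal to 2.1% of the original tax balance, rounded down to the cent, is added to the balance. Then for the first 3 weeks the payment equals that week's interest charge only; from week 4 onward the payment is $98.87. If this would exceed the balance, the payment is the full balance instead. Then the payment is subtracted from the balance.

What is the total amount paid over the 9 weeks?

$541.91

Week 1: $455.78 +$9.57 interest = $465.35; pay $9.57 → $455.78
Week 2: $455.78 +$9.57 interest = $465.35; pay $9.57 → $455.78
Week 3: $455.78 +$9.57 interest = $465.35; pay $9.57 → $455.78
Week 4: $455.78 +$9.57 interest = $465.35; pay $98.87 → $366.48
Week 5: $366.48 +$9.57 interest = $376.05; pay $98.87 → $277.18
Week 6: $277.18 +$9.57 interest = $286.75; pay $98.87 → $187.88
Week 7: $187.88 +$9.57 interest = $197.45; pay $98.87 → $98.58
Week 8: $98.58 +$9.57 interest = $108.15; pay $98.87 → $9.28
Week 9: $9.28 +$9.57 interest = $18.85; pay $18.85 → $0.00
Total paid: $541.91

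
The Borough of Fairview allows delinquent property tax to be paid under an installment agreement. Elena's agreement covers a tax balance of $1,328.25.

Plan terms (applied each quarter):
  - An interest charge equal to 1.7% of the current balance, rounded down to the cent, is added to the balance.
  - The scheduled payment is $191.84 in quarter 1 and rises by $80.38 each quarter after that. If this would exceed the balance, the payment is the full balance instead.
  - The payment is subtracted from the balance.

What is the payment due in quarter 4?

$432.98

Quarter 1: $1,328.25 +$22.58 interest = $1,350.83; pay $191.84 → $1,158.99
Quarter 2: $1,158.99 +$19.70 interest = $1,178.69; pay $272.22 → $906.47
Quarter 3: $906.47 +$15.40 interest = $921.87; pay $352.60 → $569.27
Quarter 4: $569.27 +$9.67 interest = $578.94; pay $432.98 → $145.96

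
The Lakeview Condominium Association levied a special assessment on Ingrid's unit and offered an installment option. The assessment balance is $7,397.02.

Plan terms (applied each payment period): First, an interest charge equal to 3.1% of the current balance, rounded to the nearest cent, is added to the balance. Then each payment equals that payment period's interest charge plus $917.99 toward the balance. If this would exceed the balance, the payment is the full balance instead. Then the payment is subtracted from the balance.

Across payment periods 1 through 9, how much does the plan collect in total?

$8,436.31

Payment period 1: $7,397.02 +$229.31 interest = $7,626.33; pay $1,147.30 → $6,479.03
Payment period 2: $6,479.03 +$200.85 interest = $6,679.88; pay $1,118.84 → $5,561.04
Payment period 3: $5,561.04 +$172.39 interest = $5,733.43; pay $1,090.38 → $4,643.05
Payment period 4: $4,643.05 +$143.93 interest = $4,786.98; pay $1,061.92 → $3,725.06
Payment period 5: $3,725.06 +$115.48 interest = $3,840.54; pay $1,033.47 → $2,807.07
Payment period 6: $2,807.07 +$87.02 interest = $2,894.09; pay $1,005.01 → $1,889.08
Payment period 7: $1,889.08 +$58.56 interest = $1,947.64; pay $976.55 → $971.09
Payment period 8: $971.09 +$30.10 interest = $1,001.19; pay $948.09 → $53.10
Payment period 9: $53.10 +$1.65 interest = $54.75; pay $54.75 → $0.00
Total paid: $8,436.31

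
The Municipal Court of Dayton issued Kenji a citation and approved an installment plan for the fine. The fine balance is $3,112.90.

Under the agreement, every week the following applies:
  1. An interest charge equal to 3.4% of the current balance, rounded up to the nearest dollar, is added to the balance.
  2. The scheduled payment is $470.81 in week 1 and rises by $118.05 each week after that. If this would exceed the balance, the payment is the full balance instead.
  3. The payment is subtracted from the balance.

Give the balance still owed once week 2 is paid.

$2,253.23

Week 1: opening $3,112.90; interest $106.00 → $3,218.90; payment $470.81; balance $2,748.09
Week 2: opening $2,748.09; interest $94.00 → $2,842.09; payment $588.86; balance $2,253.23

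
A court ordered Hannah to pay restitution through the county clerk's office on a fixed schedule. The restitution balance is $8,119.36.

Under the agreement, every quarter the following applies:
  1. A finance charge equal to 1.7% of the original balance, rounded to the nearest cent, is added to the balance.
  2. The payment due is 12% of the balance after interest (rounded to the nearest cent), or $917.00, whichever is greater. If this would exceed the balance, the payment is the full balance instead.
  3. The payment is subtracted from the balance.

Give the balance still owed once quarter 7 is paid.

Quarter 1: $8,119.36 +$138.03 interest = $8,257.39; pay $990.89 → $7,266.50
Quarter 2: $7,266.50 +$138.03 interest = $7,404.53; pay $917.00 → $6,487.53
Quarter 3: $6,487.53 +$138.03 interest = $6,625.56; pay $917.00 → $5,708.56
Quarter 4: $5,708.56 +$138.03 interest = $5,846.59; pay $917.00 → $4,929.59
Quarter 5: $4,929.59 +$138.03 interest = $5,067.62; pay $917.00 → $4,150.62
Quarter 6: $4,150.62 +$138.03 interest = $4,288.65; pay $917.00 → $3,371.65
Quarter 7: $3,371.65 +$138.03 interest = $3,509.68; pay $917.00 → $2,592.68

$2,592.68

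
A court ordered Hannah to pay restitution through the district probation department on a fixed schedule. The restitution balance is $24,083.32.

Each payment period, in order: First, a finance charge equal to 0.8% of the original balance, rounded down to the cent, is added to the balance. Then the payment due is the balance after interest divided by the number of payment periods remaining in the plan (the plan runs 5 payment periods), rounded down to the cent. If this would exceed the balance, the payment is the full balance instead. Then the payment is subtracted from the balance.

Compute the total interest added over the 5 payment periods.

$963.30

Payment period 1: opening $24,083.32; interest $192.66 → $24,275.98; payment $4,855.19; balance $19,420.79
Payment period 2: opening $19,420.79; interest $192.66 → $19,613.45; payment $4,903.36; balance $14,710.09
Payment period 3: opening $14,710.09; interest $192.66 → $14,902.75; payment $4,967.58; balance $9,935.17
Payment period 4: opening $9,935.17; interest $192.66 → $10,127.83; payment $5,063.91; balance $5,063.92
Payment period 5: opening $5,063.92; interest $192.66 → $5,256.58; payment $5,256.58; balance $0.00
Total interest: $192.66 + $192.66 + $192.66 + $192.66 + $192.66 = $963.30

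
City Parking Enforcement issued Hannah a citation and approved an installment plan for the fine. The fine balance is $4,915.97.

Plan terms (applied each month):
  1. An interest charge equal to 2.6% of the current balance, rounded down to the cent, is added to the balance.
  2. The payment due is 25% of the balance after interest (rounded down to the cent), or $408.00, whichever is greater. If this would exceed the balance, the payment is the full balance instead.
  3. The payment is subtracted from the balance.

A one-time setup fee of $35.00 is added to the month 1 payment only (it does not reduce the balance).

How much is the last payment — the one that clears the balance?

$180.96

Month 1: opening $4,915.97; interest $127.81 → $5,043.78; payment $1,260.94 (+ $35.00 fee); balance $3,782.84
Month 2: opening $3,782.84; interest $98.35 → $3,881.19; payment $970.29; balance $2,910.90
Month 3: opening $2,910.90; interest $75.68 → $2,986.58; payment $746.64; balance $2,239.94
Month 4: opening $2,239.94; interest $58.23 → $2,298.17; payment $574.54; balance $1,723.63
Month 5: opening $1,723.63; interest $44.81 → $1,768.44; payment $442.11; balance $1,326.33
Month 6: opening $1,326.33; interest $34.48 → $1,360.81; payment $408.00; balance $952.81
Month 7: opening $952.81; interest $24.77 → $977.58; payment $408.00; balance $569.58
Month 8: opening $569.58; interest $14.80 → $584.38; payment $408.00; balance $176.38
Month 9: opening $176.38; interest $4.58 → $180.96; payment $180.96; balance $0.00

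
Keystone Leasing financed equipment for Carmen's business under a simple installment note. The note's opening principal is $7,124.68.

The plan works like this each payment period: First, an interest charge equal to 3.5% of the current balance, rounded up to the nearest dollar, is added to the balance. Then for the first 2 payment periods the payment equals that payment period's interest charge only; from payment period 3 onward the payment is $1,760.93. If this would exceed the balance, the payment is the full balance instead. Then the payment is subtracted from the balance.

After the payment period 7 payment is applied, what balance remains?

Payment period 1: $7,124.68 +$250.00 interest = $7,374.68; pay $250.00 → $7,124.68
Payment period 2: $7,124.68 +$250.00 interest = $7,374.68; pay $250.00 → $7,124.68
Payment period 3: $7,124.68 +$250.00 interest = $7,374.68; pay $1,760.93 → $5,613.75
Payment period 4: $5,613.75 +$197.00 interest = $5,810.75; pay $1,760.93 → $4,049.82
Payment period 5: $4,049.82 +$142.00 interest = $4,191.82; pay $1,760.93 → $2,430.89
Payment period 6: $2,430.89 +$86.00 interest = $2,516.89; pay $1,760.93 → $755.96
Payment period 7: $755.96 +$27.00 interest = $782.96; pay $782.96 → $0.00

$0.00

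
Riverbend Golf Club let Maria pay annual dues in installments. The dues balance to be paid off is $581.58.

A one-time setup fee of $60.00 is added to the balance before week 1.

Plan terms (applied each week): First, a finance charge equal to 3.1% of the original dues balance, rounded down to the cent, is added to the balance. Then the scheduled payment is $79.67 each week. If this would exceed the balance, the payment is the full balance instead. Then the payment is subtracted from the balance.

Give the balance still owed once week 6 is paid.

$271.68

Week 1: $641.58 +$18.02 interest = $659.60; pay $79.67 → $579.93
Week 2: $579.93 +$18.02 interest = $597.95; pay $79.67 → $518.28
Week 3: $518.28 +$18.02 interest = $536.30; pay $79.67 → $456.63
Week 4: $456.63 +$18.02 interest = $474.65; pay $79.67 → $394.98
Week 5: $394.98 +$18.02 interest = $413.00; pay $79.67 → $333.33
Week 6: $333.33 +$18.02 interest = $351.35; pay $79.67 → $271.68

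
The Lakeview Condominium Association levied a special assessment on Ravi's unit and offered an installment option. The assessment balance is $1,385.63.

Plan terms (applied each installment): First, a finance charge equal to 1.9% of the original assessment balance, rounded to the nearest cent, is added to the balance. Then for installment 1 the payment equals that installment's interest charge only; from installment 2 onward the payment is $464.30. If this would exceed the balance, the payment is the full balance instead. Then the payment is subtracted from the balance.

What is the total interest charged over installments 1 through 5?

$131.65

Installment 1: $1,385.63 +$26.33 interest = $1,411.96; pay $26.33 → $1,385.63
Installment 2: $1,385.63 +$26.33 interest = $1,411.96; pay $464.30 → $947.66
Installment 3: $947.66 +$26.33 interest = $973.99; pay $464.30 → $509.69
Installment 4: $509.69 +$26.33 interest = $536.02; pay $464.30 → $71.72
Installment 5: $71.72 +$26.33 interest = $98.05; pay $98.05 → $0.00
Total interest: $26.33 + $26.33 + $26.33 + $26.33 + $26.33 = $131.65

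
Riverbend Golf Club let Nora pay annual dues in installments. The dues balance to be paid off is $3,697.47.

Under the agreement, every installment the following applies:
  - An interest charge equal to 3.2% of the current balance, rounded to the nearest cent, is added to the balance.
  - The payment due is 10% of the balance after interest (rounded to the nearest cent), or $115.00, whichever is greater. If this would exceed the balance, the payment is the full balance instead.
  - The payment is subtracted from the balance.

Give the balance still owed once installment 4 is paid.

$2,751.64

Installment 1: opening $3,697.47; interest $118.32 → $3,815.79; payment $381.58; balance $3,434.21
Installment 2: opening $3,434.21; interest $109.89 → $3,544.10; payment $354.41; balance $3,189.69
Installment 3: opening $3,189.69; interest $102.07 → $3,291.76; payment $329.18; balance $2,962.58
Installment 4: opening $2,962.58; interest $94.80 → $3,057.38; payment $305.74; balance $2,751.64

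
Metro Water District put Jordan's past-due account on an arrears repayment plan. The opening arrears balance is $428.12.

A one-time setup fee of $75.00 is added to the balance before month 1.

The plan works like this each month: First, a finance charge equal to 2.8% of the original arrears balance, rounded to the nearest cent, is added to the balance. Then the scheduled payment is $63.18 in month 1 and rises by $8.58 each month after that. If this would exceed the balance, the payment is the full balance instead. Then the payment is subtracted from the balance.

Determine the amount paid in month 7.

Month 1: opening $503.12; interest $11.99 → $515.11; payment $63.18; balance $451.93
Month 2: opening $451.93; interest $11.99 → $463.92; payment $71.76; balance $392.16
Month 3: opening $392.16; interest $11.99 → $404.15; payment $80.34; balance $323.81
Month 4: opening $323.81; interest $11.99 → $335.80; payment $88.92; balance $246.88
Month 5: opening $246.88; interest $11.99 → $258.87; payment $97.50; balance $161.37
Month 6: opening $161.37; interest $11.99 → $173.36; payment $106.08; balance $67.28
Month 7: opening $67.28; interest $11.99 → $79.27; payment $79.27; balance $0.00

$79.27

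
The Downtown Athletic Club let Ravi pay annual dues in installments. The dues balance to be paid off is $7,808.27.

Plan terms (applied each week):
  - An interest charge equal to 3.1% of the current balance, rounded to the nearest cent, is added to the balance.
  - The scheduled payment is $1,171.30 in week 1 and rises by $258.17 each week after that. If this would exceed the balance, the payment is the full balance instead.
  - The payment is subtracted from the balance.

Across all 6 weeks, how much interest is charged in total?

Week 1: opening $7,808.27; interest $242.06 → $8,050.33; payment $1,171.30; balance $6,879.03
Week 2: opening $6,879.03; interest $213.25 → $7,092.28; payment $1,429.47; balance $5,662.81
Week 3: opening $5,662.81; interest $175.55 → $5,838.36; payment $1,687.64; balance $4,150.72
Week 4: opening $4,150.72; interest $128.67 → $4,279.39; payment $1,945.81; balance $2,333.58
Week 5: opening $2,333.58; interest $72.34 → $2,405.92; payment $2,203.98; balance $201.94
Week 6: opening $201.94; interest $6.26 → $208.20; payment $208.20; balance $0.00
Total interest: $242.06 + $213.25 + $175.55 + $128.67 + $72.34 + $6.26 = $838.13

$838.13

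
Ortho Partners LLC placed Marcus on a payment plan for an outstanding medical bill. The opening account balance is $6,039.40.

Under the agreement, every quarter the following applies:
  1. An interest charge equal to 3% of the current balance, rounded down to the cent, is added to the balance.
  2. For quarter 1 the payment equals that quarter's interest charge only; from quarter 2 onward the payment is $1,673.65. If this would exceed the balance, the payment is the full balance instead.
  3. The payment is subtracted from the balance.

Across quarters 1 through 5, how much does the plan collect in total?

Quarter 1: $6,039.40 +$181.18 interest = $6,220.58; pay $181.18 → $6,039.40
Quarter 2: $6,039.40 +$181.18 interest = $6,220.58; pay $1,673.65 → $4,546.93
Quarter 3: $4,546.93 +$136.40 interest = $4,683.33; pay $1,673.65 → $3,009.68
Quarter 4: $3,009.68 +$90.29 interest = $3,099.97; pay $1,673.65 → $1,426.32
Quarter 5: $1,426.32 +$42.78 interest = $1,469.10; pay $1,469.10 → $0.00
Total paid: $6,671.23

$6,671.23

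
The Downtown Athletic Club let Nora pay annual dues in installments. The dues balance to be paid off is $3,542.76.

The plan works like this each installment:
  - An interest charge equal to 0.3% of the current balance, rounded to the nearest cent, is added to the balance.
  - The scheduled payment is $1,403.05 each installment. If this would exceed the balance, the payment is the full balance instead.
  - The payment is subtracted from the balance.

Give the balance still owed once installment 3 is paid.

$0.00

Installment 1: opening $3,542.76; interest $10.63 → $3,553.39; payment $1,403.05; balance $2,150.34
Installment 2: opening $2,150.34; interest $6.45 → $2,156.79; payment $1,403.05; balance $753.74
Installment 3: opening $753.74; interest $2.26 → $756.00; payment $756.00; balance $0.00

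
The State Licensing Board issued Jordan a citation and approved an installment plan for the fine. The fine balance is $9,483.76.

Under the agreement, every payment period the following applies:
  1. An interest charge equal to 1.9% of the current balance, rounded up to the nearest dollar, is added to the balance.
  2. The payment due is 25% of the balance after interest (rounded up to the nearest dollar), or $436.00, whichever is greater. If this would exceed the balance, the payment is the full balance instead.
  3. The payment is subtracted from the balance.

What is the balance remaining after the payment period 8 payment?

# | Opening | Interest | Payment | End bal
1 | $9,483.76 | $181.00 | $2,417.00 | $7,247.76
2 | $7,247.76 | $138.00 | $1,847.00 | $5,538.76
3 | $5,538.76 | $106.00 | $1,412.00 | $4,232.76
4 | $4,232.76 | $81.00 | $1,079.00 | $3,234.76
5 | $3,234.76 | $62.00 | $825.00 | $2,471.76
6 | $2,471.76 | $47.00 | $630.00 | $1,888.76
7 | $1,888.76 | $36.00 | $482.00 | $1,442.76
8 | $1,442.76 | $28.00 | $436.00 | $1,034.76

$1,034.76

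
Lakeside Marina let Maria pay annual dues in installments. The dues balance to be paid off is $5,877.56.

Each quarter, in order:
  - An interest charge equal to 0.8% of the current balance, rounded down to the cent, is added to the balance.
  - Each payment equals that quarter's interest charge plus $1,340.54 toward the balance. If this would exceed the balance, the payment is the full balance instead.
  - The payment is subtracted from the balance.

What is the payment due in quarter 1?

Quarter 1: opening $5,877.56; interest $47.02 → $5,924.58; payment $1,387.56; balance $4,537.02

$1,387.56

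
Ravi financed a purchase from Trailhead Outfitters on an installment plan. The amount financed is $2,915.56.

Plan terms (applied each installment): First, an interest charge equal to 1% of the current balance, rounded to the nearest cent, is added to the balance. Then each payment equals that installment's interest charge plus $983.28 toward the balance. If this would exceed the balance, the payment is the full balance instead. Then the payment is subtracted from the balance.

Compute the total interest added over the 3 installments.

$57.97

# | Opening | Interest | Payment | End bal
1 | $2,915.56 | $29.16 | $1,012.44 | $1,932.28
2 | $1,932.28 | $19.32 | $1,002.60 | $949.00
3 | $949.00 | $9.49 | $958.49 | $0.00
Total interest: $29.16 + $19.32 + $9.49 = $57.97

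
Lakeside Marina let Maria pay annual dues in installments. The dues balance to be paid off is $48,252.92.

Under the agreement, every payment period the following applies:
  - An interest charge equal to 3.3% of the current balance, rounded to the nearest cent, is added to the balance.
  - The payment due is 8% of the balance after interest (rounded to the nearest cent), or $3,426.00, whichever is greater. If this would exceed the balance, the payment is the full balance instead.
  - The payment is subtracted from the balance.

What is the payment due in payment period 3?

Payment period 1: opening $48,252.92; interest $1,592.35 → $49,845.27; payment $3,987.62; balance $45,857.65
Payment period 2: opening $45,857.65; interest $1,513.30 → $47,370.95; payment $3,789.68; balance $43,581.27
Payment period 3: opening $43,581.27; interest $1,438.18 → $45,019.45; payment $3,601.56; balance $41,417.89

$3,601.56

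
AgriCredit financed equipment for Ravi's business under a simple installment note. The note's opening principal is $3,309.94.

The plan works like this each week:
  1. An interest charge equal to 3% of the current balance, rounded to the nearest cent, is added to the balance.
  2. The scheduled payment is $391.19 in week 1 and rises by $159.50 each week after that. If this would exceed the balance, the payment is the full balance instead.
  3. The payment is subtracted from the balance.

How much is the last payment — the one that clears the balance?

$120.17

Week 1: opening $3,309.94; interest $99.30 → $3,409.24; payment $391.19; balance $3,018.05
Week 2: opening $3,018.05; interest $90.54 → $3,108.59; payment $550.69; balance $2,557.90
Week 3: opening $2,557.90; interest $76.74 → $2,634.64; payment $710.19; balance $1,924.45
Week 4: opening $1,924.45; interest $57.73 → $1,982.18; payment $869.69; balance $1,112.49
Week 5: opening $1,112.49; interest $33.37 → $1,145.86; payment $1,029.19; balance $116.67
Week 6: opening $116.67; interest $3.50 → $120.17; payment $120.17; balance $0.00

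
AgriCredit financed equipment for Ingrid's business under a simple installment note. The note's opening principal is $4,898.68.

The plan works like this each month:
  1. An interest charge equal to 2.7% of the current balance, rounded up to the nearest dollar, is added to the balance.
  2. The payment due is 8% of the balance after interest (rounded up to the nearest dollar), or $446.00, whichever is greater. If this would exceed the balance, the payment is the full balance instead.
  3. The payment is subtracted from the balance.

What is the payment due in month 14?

# | Opening | Interest | Payment | End bal
1 | $4,898.68 | $133.00 | $446.00 | $4,585.68
2 | $4,585.68 | $124.00 | $446.00 | $4,263.68
3 | $4,263.68 | $116.00 | $446.00 | $3,933.68
4 | $3,933.68 | $107.00 | $446.00 | $3,594.68
5 | $3,594.68 | $98.00 | $446.00 | $3,246.68
6 | $3,246.68 | $88.00 | $446.00 | $2,888.68
7 | $2,888.68 | $78.00 | $446.00 | $2,520.68
8 | $2,520.68 | $69.00 | $446.00 | $2,143.68
9 | $2,143.68 | $58.00 | $446.00 | $1,755.68
10 | $1,755.68 | $48.00 | $446.00 | $1,357.68
11 | $1,357.68 | $37.00 | $446.00 | $948.68
12 | $948.68 | $26.00 | $446.00 | $528.68
13 | $528.68 | $15.00 | $446.00 | $97.68
14 | $97.68 | $3.00 | $100.68 | $0.00

$100.68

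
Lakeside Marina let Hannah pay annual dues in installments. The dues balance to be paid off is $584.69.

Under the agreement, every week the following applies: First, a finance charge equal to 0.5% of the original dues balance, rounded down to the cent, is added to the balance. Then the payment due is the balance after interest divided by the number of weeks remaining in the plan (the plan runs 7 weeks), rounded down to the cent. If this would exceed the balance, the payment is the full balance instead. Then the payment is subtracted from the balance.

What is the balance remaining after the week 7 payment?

# | Opening | Interest | Payment | End bal
1 | $584.69 | $2.92 | $83.94 | $503.67
2 | $503.67 | $2.92 | $84.43 | $422.16
3 | $422.16 | $2.92 | $85.01 | $340.07
4 | $340.07 | $2.92 | $85.74 | $257.25
5 | $257.25 | $2.92 | $86.72 | $173.45
6 | $173.45 | $2.92 | $88.18 | $88.19
7 | $88.19 | $2.92 | $91.11 | $0.00

$0.00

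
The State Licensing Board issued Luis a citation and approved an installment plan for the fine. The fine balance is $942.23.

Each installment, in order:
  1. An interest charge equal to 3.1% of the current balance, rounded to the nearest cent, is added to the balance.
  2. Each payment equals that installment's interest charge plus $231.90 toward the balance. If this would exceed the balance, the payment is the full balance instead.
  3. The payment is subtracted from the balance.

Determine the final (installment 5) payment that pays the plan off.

Installment 1: opening $942.23; interest $29.21 → $971.44; payment $261.11; balance $710.33
Installment 2: opening $710.33; interest $22.02 → $732.35; payment $253.92; balance $478.43
Installment 3: opening $478.43; interest $14.83 → $493.26; payment $246.73; balance $246.53
Installment 4: opening $246.53; interest $7.64 → $254.17; payment $239.54; balance $14.63
Installment 5: opening $14.63; interest $0.45 → $15.08; payment $15.08; balance $0.00

$15.08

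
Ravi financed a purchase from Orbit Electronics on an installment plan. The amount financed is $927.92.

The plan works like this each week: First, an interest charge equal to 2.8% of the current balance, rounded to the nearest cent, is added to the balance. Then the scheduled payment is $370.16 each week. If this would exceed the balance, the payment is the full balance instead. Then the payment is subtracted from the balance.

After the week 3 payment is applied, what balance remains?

$0.00

Week 1: opening $927.92; interest $25.98 → $953.90; payment $370.16; balance $583.74
Week 2: opening $583.74; interest $16.34 → $600.08; payment $370.16; balance $229.92
Week 3: opening $229.92; interest $6.44 → $236.36; payment $236.36; balance $0.00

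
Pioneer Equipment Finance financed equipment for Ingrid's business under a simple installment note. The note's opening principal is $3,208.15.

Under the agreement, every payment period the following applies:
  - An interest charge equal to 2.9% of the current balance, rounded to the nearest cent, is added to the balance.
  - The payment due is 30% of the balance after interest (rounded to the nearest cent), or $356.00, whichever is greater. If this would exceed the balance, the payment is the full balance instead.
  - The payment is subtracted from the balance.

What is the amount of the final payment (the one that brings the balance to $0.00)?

Payment period 1: $3,208.15 +$93.04 interest = $3,301.19; pay $990.36 → $2,310.83
Payment period 2: $2,310.83 +$67.01 interest = $2,377.84; pay $713.35 → $1,664.49
Payment period 3: $1,664.49 +$48.27 interest = $1,712.76; pay $513.83 → $1,198.93
Payment period 4: $1,198.93 +$34.77 interest = $1,233.70; pay $370.11 → $863.59
Payment period 5: $863.59 +$25.04 interest = $888.63; pay $356.00 → $532.63
Payment period 6: $532.63 +$15.45 interest = $548.08; pay $356.00 → $192.08
Payment period 7: $192.08 +$5.57 interest = $197.65; pay $197.65 → $0.00

$197.65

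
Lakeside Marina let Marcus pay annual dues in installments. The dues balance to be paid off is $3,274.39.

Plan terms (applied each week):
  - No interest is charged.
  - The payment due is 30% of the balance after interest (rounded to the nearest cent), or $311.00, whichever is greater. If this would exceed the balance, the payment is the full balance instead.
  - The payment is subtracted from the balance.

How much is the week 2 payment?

$687.62

Week 1: opening $3,274.39; payment $982.32; balance $2,292.07
Week 2: opening $2,292.07; payment $687.62; balance $1,604.45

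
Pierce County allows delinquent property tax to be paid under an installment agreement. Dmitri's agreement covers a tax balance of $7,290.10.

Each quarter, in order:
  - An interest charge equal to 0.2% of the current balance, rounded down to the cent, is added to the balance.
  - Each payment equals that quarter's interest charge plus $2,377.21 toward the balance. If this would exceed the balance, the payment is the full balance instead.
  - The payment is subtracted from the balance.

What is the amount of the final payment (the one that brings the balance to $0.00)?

$158.78

Quarter 1: $7,290.10 +$14.58 interest = $7,304.68; pay $2,391.79 → $4,912.89
Quarter 2: $4,912.89 +$9.82 interest = $4,922.71; pay $2,387.03 → $2,535.68
Quarter 3: $2,535.68 +$5.07 interest = $2,540.75; pay $2,382.28 → $158.47
Quarter 4: $158.47 +$0.31 interest = $158.78; pay $158.78 → $0.00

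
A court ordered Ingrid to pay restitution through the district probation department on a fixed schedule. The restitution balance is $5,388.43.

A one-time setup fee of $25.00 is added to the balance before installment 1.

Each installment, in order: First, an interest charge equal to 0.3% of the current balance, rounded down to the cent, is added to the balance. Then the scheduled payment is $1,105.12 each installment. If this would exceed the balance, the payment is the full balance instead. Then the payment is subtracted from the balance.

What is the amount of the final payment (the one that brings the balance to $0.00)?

Installment 1: $5,413.43 +$16.24 interest = $5,429.67; pay $1,105.12 → $4,324.55
Installment 2: $4,324.55 +$12.97 interest = $4,337.52; pay $1,105.12 → $3,232.40
Installment 3: $3,232.40 +$9.69 interest = $3,242.09; pay $1,105.12 → $2,136.97
Installment 4: $2,136.97 +$6.41 interest = $2,143.38; pay $1,105.12 → $1,038.26
Installment 5: $1,038.26 +$3.11 interest = $1,041.37; pay $1,041.37 → $0.00

$1,041.37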